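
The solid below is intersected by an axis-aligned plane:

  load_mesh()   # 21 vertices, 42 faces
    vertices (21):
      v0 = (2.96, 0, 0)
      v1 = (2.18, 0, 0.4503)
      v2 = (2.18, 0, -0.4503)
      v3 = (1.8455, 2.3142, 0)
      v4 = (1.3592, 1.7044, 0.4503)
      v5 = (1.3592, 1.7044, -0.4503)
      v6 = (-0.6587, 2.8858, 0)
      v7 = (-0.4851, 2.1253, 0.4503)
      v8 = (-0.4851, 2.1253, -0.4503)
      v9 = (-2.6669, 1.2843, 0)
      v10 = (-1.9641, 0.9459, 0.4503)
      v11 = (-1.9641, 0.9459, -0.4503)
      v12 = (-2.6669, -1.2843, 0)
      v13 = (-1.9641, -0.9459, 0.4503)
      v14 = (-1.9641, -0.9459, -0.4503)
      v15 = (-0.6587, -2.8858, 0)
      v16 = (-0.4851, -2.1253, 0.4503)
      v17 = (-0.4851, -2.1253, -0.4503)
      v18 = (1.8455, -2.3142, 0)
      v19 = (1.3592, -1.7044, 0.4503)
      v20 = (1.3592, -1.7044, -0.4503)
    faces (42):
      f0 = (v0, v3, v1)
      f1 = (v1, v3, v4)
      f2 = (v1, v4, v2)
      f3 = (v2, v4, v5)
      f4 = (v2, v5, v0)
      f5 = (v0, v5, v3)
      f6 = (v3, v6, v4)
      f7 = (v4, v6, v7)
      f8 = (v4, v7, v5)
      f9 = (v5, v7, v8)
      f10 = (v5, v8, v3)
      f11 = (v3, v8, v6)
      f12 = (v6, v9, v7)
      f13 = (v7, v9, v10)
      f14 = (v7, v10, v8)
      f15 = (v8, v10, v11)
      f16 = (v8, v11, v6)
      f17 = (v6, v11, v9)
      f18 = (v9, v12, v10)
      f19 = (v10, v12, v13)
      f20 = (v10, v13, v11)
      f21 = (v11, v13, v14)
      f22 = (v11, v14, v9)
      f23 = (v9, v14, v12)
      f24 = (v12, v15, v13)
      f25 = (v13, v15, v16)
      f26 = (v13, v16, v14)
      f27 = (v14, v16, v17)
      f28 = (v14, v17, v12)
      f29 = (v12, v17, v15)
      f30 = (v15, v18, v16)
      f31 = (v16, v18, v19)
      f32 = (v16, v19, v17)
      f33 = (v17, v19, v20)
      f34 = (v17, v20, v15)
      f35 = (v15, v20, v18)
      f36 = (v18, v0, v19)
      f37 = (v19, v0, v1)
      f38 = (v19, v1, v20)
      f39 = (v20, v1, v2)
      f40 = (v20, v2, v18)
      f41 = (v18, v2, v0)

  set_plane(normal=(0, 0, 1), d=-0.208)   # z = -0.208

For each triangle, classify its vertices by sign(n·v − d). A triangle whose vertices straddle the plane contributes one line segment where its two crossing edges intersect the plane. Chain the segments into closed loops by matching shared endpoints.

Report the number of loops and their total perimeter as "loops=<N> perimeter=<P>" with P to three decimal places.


Straddling triangles (28 of 42):
  (v1,v4,v2) [++-] → (1.95917, 0.458557, -0.208)–(2.18, 0, -0.208)  len=0.5090
  (v2,v4,v5) [-+-] → (1.95917, 0.458557, -0.208)–(1.3592, 1.7044, -0.208)  len=1.3828
  (v2,v5,v0) [--+] → (2.22057, 0.787287, -0.208)–(2.59971, 0, -0.208)  len=0.8738
  (v0,v5,v3) [+-+] → (2.22057, 0.787287, -0.208)–(1.62087, 2.03252, -0.208)  len=1.3821
  (v4,v7,v5) [++-] → (0.863004, 1.81764, -0.208)–(1.3592, 1.7044, -0.208)  len=0.5090
  (v5,v7,v8) [-+-] → (0.863004, 1.81764, -0.208)–(-0.4851, 2.1253, -0.208)  len=1.3828
  (v5,v8,v3) [--+] → (0.768963, 2.22694, -0.208)–(1.62087, 2.03252, -0.208)  len=0.8738
  (v3,v8,v6) [+-+] → (0.768963, 2.22694, -0.208)–(-0.578512, 2.53451, -0.208)  len=1.3821
  (v7,v10,v8) [++-] → (-0.883014, 1.80799, -0.208)–(-0.4851, 2.1253, -0.208)  len=0.5089
  (v8,v10,v11) [-+-] → (-0.883014, 1.80799, -0.208)–(-1.9641, 0.9459, -0.208)  len=1.3827
  (v8,v11,v6) [--+] → (-1.26168, 1.98973, -0.208)–(-0.578512, 2.53451, -0.208)  len=0.8738
  (v6,v11,v9) [+-+] → (-1.26168, 1.98973, -0.208)–(-2.34227, 1.12799, -0.208)  len=1.3821
  (v10,v13,v11) [++-] → (-1.9641, 0.436925, -0.208)–(-1.9641, 0.9459, -0.208)  len=0.5090
  (v11,v13,v14) [-+-] → (-1.9641, 0.436925, -0.208)–(-1.9641, -0.9459, -0.208)  len=1.3828
  (v11,v14,v9) [--+] → (-2.34227, 0.254139, -0.208)–(-2.34227, 1.12799, -0.208)  len=0.8738
  (v9,v14,v12) [+-+] → (-2.34227, 0.254139, -0.208)–(-2.34227, -1.12799, -0.208)  len=1.3821
  (v13,v16,v14) [++-] → (-1.56619, -1.26321, -0.208)–(-1.9641, -0.9459, -0.208)  len=0.5089
  (v14,v16,v17) [-+-] → (-1.56619, -1.26321, -0.208)–(-0.4851, -2.1253, -0.208)  len=1.3827
  (v14,v17,v12) [--+] → (-1.6591, -1.67277, -0.208)–(-2.34227, -1.12799, -0.208)  len=0.8738
  (v12,v17,v15) [+-+] → (-1.6591, -1.67277, -0.208)–(-0.578512, -2.53451, -0.208)  len=1.3821
  (v16,v19,v17) [++-] → (0.0110957, -2.01206, -0.208)–(-0.4851, -2.1253, -0.208)  len=0.5090
  (v17,v19,v20) [-+-] → (0.0110957, -2.01206, -0.208)–(1.3592, -1.7044, -0.208)  len=1.3828
  (v17,v20,v15) [--+] → (0.273397, -2.34009, -0.208)–(-0.578512, -2.53451, -0.208)  len=0.8738
  (v15,v20,v18) [+-+] → (0.273397, -2.34009, -0.208)–(1.62087, -2.03252, -0.208)  len=1.3821
  (v19,v1,v20) [++-] → (1.58003, -1.24584, -0.208)–(1.3592, -1.7044, -0.208)  len=0.5090
  (v20,v1,v2) [-+-] → (1.58003, -1.24584, -0.208)–(2.18, 0, -0.208)  len=1.3828
  (v20,v2,v18) [--+] → (2.00001, -1.24524, -0.208)–(1.62087, -2.03252, -0.208)  len=0.8738
  (v18,v2,v0) [+-+] → (2.00001, -1.24524, -0.208)–(2.59971, 0, -0.208)  len=1.3821

Chained into 2 loop(s):
  loop 1: 14 segments, perimeter = 13.2421
  loop 2: 14 segments, perimeter = 15.7916
Total perimeter = 29.034

loops=2 perimeter=29.034


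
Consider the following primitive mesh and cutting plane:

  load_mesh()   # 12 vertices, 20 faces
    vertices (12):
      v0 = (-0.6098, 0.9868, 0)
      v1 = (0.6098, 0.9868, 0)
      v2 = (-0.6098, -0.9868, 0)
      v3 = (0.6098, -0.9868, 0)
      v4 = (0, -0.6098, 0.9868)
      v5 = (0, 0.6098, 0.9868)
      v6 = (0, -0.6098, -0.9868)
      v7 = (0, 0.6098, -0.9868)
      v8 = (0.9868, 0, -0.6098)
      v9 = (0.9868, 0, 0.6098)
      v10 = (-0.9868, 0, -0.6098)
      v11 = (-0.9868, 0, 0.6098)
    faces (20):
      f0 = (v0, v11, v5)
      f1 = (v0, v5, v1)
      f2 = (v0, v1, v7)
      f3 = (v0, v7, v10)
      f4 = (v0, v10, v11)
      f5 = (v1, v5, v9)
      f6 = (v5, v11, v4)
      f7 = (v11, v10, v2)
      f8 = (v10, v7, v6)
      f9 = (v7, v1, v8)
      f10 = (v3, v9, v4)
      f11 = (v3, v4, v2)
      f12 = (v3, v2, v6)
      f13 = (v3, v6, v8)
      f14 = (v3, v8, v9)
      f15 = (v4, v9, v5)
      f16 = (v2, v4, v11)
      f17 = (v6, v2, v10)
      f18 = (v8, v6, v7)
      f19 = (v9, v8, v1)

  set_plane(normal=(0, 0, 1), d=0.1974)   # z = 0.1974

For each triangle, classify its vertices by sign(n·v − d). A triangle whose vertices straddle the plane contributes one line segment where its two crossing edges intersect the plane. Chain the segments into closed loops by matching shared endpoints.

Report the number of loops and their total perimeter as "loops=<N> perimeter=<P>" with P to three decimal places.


Straddling triangles (10 of 20):
  (v0,v11,v5) [-++] → (-0.73184, 0.66736, 0.1974)–(-0.487815, 0.911385, 0.1974)  len=0.3451
  (v0,v5,v1) [-+-] → (-0.487815, 0.911385, 0.1974)–(0.487815, 0.911385, 0.1974)  len=0.9756
  (v0,v10,v11) [--+] → (-0.9868, 0, 0.1974)–(-0.73184, 0.66736, 0.1974)  len=0.7144
  (v1,v5,v9) [-++] → (0.487815, 0.911385, 0.1974)–(0.73184, 0.66736, 0.1974)  len=0.3451
  (v11,v10,v2) [+--] → (-0.9868, 0, 0.1974)–(-0.73184, -0.66736, 0.1974)  len=0.7144
  (v3,v9,v4) [-++] → (0.73184, -0.66736, 0.1974)–(0.487815, -0.911385, 0.1974)  len=0.3451
  (v3,v4,v2) [-+-] → (0.487815, -0.911385, 0.1974)–(-0.487815, -0.911385, 0.1974)  len=0.9756
  (v3,v8,v9) [--+] → (0.9868, 0, 0.1974)–(0.73184, -0.66736, 0.1974)  len=0.7144
  (v2,v4,v11) [-++] → (-0.487815, -0.911385, 0.1974)–(-0.73184, -0.66736, 0.1974)  len=0.3451
  (v9,v8,v1) [+--] → (0.9868, 0, 0.1974)–(0.73184, 0.66736, 0.1974)  len=0.7144

Chained into 1 loop(s):
  loop 1: 10 segments, perimeter = 6.1893
Total perimeter = 6.189

loops=1 perimeter=6.189


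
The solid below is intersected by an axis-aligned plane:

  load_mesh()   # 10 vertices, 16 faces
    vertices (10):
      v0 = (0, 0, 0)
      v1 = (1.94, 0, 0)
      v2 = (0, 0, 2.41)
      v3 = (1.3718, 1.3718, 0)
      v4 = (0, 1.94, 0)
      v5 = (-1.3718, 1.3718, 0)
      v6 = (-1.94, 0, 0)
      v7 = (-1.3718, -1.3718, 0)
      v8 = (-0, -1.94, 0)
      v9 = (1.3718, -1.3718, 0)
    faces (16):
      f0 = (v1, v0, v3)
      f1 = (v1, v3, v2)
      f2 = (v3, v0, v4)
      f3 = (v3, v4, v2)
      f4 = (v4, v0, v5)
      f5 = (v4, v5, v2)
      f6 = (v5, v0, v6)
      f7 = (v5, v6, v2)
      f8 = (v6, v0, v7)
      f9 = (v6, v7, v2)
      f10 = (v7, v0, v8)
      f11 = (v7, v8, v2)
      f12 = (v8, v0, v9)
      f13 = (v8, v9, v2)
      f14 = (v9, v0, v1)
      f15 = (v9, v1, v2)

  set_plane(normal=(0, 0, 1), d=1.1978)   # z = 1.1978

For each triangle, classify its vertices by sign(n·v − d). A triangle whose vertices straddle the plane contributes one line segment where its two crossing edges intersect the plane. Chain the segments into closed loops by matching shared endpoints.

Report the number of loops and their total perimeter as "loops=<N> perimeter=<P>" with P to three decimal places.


loops=1 perimeter=5.975

Straddling triangles (8 of 16):
  (v1,v3,v2) [--+] → (0.689998, 0.689998, 1.1978)–(0.975796, 0, 1.1978)  len=0.7468
  (v3,v4,v2) [--+] → (0, 0.975796, 1.1978)–(0.689998, 0.689998, 1.1978)  len=0.7468
  (v4,v5,v2) [--+] → (-0.689998, 0.689998, 1.1978)–(0, 0.975796, 1.1978)  len=0.7468
  (v5,v6,v2) [--+] → (-0.975796, 0, 1.1978)–(-0.689998, 0.689998, 1.1978)  len=0.7468
  (v6,v7,v2) [--+] → (-0.689998, -0.689998, 1.1978)–(-0.975796, 0, 1.1978)  len=0.7468
  (v7,v8,v2) [--+] → (0, -0.975796, 1.1978)–(-0.689998, -0.689998, 1.1978)  len=0.7468
  (v8,v9,v2) [--+] → (0.689998, -0.689998, 1.1978)–(0, -0.975796, 1.1978)  len=0.7468
  (v9,v1,v2) [--+] → (0.975796, 0, 1.1978)–(0.689998, -0.689998, 1.1978)  len=0.7468

Chained into 1 loop(s):
  loop 1: 8 segments, perimeter = 5.9748
Total perimeter = 5.975


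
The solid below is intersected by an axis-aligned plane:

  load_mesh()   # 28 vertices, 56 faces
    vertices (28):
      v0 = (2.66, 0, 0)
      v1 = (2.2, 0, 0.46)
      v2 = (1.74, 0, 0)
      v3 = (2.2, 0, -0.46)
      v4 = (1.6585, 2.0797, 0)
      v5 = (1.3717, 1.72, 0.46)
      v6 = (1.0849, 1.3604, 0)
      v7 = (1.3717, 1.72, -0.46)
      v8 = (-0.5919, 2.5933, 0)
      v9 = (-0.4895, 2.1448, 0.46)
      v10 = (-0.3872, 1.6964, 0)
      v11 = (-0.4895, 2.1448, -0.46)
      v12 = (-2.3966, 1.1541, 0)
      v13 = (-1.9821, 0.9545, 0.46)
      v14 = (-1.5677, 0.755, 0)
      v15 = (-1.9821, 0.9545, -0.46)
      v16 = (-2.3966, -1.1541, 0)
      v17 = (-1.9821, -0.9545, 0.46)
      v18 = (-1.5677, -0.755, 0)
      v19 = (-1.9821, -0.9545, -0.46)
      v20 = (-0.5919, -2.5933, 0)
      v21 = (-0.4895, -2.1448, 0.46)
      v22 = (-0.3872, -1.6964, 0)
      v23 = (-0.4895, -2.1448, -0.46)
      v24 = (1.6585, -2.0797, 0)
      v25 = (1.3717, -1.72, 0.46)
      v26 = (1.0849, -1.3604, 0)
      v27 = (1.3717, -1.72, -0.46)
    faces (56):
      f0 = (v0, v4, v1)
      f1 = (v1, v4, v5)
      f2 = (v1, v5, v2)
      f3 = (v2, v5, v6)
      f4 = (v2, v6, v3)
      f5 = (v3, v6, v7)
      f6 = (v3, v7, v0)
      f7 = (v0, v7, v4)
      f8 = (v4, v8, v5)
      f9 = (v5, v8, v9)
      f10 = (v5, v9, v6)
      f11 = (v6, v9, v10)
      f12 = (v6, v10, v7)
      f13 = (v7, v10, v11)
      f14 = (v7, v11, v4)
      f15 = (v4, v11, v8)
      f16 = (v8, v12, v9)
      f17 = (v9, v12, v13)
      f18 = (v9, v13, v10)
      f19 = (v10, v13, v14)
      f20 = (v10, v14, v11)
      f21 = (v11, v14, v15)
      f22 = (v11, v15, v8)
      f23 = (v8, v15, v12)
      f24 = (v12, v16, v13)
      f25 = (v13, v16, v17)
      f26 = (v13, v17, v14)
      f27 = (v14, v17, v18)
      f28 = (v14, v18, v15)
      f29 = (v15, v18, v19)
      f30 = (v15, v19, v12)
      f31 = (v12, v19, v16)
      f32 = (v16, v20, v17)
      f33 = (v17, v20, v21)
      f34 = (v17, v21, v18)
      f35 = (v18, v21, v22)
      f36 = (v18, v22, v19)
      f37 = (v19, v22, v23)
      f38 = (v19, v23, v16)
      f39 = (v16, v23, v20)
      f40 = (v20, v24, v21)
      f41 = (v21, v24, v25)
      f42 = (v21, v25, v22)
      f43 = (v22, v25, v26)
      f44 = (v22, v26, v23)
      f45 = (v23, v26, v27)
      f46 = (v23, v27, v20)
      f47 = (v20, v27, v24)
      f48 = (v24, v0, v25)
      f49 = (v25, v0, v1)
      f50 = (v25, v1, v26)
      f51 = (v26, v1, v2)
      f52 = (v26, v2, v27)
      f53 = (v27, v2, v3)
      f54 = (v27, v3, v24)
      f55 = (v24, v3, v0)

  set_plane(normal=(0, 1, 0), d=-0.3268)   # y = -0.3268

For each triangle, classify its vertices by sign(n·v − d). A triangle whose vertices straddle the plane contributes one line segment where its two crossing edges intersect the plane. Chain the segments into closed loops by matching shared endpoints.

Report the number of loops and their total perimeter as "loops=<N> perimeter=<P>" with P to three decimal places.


Straddling triangles (16 of 56):
  (v12,v16,v13) [+-+] → (-2.3966, -0.3268, 0)–(-2.23397, -0.3268, 0.180479)  len=0.2429
  (v13,v16,v17) [+--] → (-2.23397, -0.3268, 0.180479)–(-1.9821, -0.3268, 0.46)  len=0.3763
  (v13,v17,v14) [+-+] → (-1.9821, -0.3268, 0.46)–(-1.82994, -0.3268, 0.291096)  len=0.2273
  (v14,v17,v18) [+--] → (-1.82994, -0.3268, 0.291096)–(-1.5677, -0.3268, 0)  len=0.3918
  (v14,v18,v15) [+-+] → (-1.5677, -0.3268, 0)–(-1.6715, -0.3268, -0.115222)  len=0.1551
  (v15,v18,v19) [+--] → (-1.6715, -0.3268, -0.115222)–(-1.9821, -0.3268, -0.46)  len=0.4641
  (v15,v19,v12) [+-+] → (-1.9821, -0.3268, -0.46)–(-2.10549, -0.3268, -0.323065)  len=0.1843
  (v12,v19,v16) [+--] → (-2.10549, -0.3268, -0.323065)–(-2.3966, -0.3268, 0)  len=0.4349
  (v24,v0,v25) [-+-] → (2.50263, -0.3268, 0)–(2.41522, -0.3268, 0.0874)  len=0.1236
  (v25,v0,v1) [-++] → (2.41522, -0.3268, 0.0874)–(2.04262, -0.3268, 0.46)  len=0.5269
  (v25,v1,v26) [-+-] → (2.04262, -0.3268, 0.46)–(1.93213, -0.3268, 0.349497)  len=0.1563
  (v26,v1,v2) [-++] → (1.93213, -0.3268, 0.349497)–(1.58263, -0.3268, 0)  len=0.4943
  (v26,v2,v27) [-+-] → (1.58263, -0.3268, 0)–(1.67002, -0.3268, -0.0874)  len=0.1236
  (v27,v2,v3) [-++] → (1.67002, -0.3268, -0.0874)–(2.04262, -0.3268, -0.46)  len=0.5269
  (v27,v3,v24) [-+-] → (2.04262, -0.3268, -0.46)–(2.11491, -0.3268, -0.387716)  len=0.1022
  (v24,v3,v0) [-++] → (2.11491, -0.3268, -0.387716)–(2.50263, -0.3268, 0)  len=0.5483

Chained into 2 loop(s):
  loop 1: 8 segments, perimeter = 2.4767
  loop 2: 8 segments, perimeter = 2.6021
Total perimeter = 5.079

loops=2 perimeter=5.079


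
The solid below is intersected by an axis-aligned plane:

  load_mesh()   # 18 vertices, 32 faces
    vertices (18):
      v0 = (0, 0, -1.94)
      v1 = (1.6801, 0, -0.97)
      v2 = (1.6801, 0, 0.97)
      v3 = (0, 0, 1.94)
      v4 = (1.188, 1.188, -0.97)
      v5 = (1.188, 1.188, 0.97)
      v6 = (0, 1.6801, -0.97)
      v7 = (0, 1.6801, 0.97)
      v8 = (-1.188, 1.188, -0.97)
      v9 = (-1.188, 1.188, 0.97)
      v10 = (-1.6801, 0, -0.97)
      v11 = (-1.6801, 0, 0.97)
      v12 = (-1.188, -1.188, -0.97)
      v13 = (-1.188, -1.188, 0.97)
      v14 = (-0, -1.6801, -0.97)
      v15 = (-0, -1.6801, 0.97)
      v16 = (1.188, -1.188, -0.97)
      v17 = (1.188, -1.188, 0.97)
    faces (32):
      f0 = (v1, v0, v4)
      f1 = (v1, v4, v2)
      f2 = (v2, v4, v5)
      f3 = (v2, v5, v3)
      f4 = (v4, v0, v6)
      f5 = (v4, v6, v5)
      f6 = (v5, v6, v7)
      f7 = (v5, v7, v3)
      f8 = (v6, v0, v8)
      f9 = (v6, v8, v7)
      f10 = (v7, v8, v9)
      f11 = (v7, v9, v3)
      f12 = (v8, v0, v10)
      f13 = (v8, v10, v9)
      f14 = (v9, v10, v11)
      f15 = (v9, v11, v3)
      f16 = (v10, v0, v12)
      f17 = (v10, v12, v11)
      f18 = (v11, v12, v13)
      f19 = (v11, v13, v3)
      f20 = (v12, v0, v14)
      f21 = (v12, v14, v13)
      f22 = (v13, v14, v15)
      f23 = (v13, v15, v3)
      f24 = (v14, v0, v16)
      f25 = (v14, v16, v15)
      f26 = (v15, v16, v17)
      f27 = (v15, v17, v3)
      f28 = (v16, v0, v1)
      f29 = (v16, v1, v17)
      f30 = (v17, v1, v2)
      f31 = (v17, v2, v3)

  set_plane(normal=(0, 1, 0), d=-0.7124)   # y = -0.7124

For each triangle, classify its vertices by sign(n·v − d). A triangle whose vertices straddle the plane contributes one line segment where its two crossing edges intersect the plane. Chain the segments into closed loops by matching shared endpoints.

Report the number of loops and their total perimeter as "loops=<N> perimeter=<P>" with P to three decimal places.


loops=1 perimeter=9.917

Straddling triangles (12 of 32):
  (v10,v0,v12) [++-] → (-0.7124, -0.7124, -1.35833)–(-1.38501, -0.7124, -0.97)  len=0.7767
  (v10,v12,v11) [+-+] → (-1.38501, -0.7124, -0.97)–(-1.38501, -0.7124, -0.193347)  len=0.7767
  (v11,v12,v13) [+--] → (-1.38501, -0.7124, -0.193347)–(-1.38501, -0.7124, 0.97)  len=1.1633
  (v11,v13,v3) [+-+] → (-1.38501, -0.7124, 0.97)–(-0.7124, -0.7124, 1.35833)  len=0.7767
  (v12,v0,v14) [-+-] → (-0.7124, -0.7124, -1.35833)–(0, -0.7124, -1.5287)  len=0.7325
  (v13,v15,v3) [--+] → (0, -0.7124, 1.5287)–(-0.7124, -0.7124, 1.35833)  len=0.7325
  (v14,v0,v16) [-+-] → (0, -0.7124, -1.5287)–(0.7124, -0.7124, -1.35833)  len=0.7325
  (v15,v17,v3) [--+] → (0.7124, -0.7124, 1.35833)–(0, -0.7124, 1.5287)  len=0.7325
  (v16,v0,v1) [-++] → (0.7124, -0.7124, -1.35833)–(1.38501, -0.7124, -0.97)  len=0.7767
  (v16,v1,v17) [-+-] → (1.38501, -0.7124, -0.97)–(1.38501, -0.7124, 0.193347)  len=1.1633
  (v17,v1,v2) [-++] → (1.38501, -0.7124, 0.193347)–(1.38501, -0.7124, 0.97)  len=0.7767
  (v17,v2,v3) [-++] → (1.38501, -0.7124, 0.97)–(0.7124, -0.7124, 1.35833)  len=0.7767

Chained into 1 loop(s):
  loop 1: 12 segments, perimeter = 9.9166
Total perimeter = 9.917


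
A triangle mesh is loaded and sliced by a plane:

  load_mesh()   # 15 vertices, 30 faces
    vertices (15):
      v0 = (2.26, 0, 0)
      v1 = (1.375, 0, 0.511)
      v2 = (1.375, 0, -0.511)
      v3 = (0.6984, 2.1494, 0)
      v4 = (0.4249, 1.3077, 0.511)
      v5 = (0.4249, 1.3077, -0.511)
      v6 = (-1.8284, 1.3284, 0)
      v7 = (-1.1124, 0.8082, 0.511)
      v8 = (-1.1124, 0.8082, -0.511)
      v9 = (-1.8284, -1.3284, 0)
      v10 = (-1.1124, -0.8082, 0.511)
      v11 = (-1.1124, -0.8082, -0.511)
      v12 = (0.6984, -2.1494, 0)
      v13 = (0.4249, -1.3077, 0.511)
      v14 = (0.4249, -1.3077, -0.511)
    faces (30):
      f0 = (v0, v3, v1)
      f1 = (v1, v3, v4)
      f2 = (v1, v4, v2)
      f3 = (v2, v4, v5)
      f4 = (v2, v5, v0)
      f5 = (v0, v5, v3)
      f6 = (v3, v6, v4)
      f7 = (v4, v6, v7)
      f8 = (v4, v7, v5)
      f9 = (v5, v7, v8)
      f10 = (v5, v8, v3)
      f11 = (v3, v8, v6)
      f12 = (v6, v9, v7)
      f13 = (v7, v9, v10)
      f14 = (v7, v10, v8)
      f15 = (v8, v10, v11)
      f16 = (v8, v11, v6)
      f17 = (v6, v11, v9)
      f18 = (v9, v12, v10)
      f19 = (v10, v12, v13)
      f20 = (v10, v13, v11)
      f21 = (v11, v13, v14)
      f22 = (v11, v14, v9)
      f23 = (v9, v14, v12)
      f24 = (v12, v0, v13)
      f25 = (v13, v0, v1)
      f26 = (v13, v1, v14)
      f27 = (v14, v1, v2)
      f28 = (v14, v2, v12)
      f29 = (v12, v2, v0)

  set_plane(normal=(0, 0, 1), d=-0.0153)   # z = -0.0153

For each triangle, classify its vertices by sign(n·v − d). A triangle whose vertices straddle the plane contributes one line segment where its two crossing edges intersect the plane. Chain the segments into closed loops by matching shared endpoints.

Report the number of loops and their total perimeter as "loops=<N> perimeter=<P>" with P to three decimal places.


Straddling triangles (20 of 30):
  (v1,v4,v2) [++-] → (0.914174, 0.634273, -0.0153)–(1.375, 0, -0.0153)  len=0.7840
  (v2,v4,v5) [-+-] → (0.914174, 0.634273, -0.0153)–(0.4249, 1.3077, -0.0153)  len=0.8324
  (v2,v5,v0) [--+] → (2.20505, 0.0391542, -0.0153)–(2.2335, 0, -0.0153)  len=0.0484
  (v0,v5,v3) [+-+] → (2.20505, 0.0391542, -0.0153)–(0.690211, 2.1242, -0.0153)  len=2.5772
  (v4,v7,v5) [++-] → (-0.320736, 1.06543, -0.0153)–(0.4249, 1.3077, -0.0153)  len=0.7840
  (v5,v7,v8) [-+-] → (-0.320736, 1.06543, -0.0153)–(-1.1124, 0.8082, -0.0153)  len=0.8324
  (v5,v8,v3) [--+] → (0.644182, 2.10924, -0.0153)–(0.690211, 2.1242, -0.0153)  len=0.0484
  (v3,v8,v6) [+-+] → (0.644182, 2.10924, -0.0153)–(-1.80696, 1.31282, -0.0153)  len=2.5773
  (v7,v10,v8) [++-] → (-1.1124, 0.0241986, -0.0153)–(-1.1124, 0.8082, -0.0153)  len=0.7840
  (v8,v10,v11) [-+-] → (-1.1124, 0.0241986, -0.0153)–(-1.1124, -0.8082, -0.0153)  len=0.8324
  (v8,v11,v6) [--+] → (-1.80696, 1.26443, -0.0153)–(-1.80696, 1.31282, -0.0153)  len=0.0484
  (v6,v11,v9) [+-+] → (-1.80696, 1.26443, -0.0153)–(-1.80696, -1.31282, -0.0153)  len=2.5773
  (v10,v13,v11) [++-] → (-0.366764, -1.05047, -0.0153)–(-1.1124, -0.8082, -0.0153)  len=0.7840
  (v11,v13,v14) [-+-] → (-0.366764, -1.05047, -0.0153)–(0.4249, -1.3077, -0.0153)  len=0.8324
  (v11,v14,v9) [--+] → (-1.76093, -1.32778, -0.0153)–(-1.80696, -1.31282, -0.0153)  len=0.0484
  (v9,v14,v12) [+-+] → (-1.76093, -1.32778, -0.0153)–(0.690211, -2.1242, -0.0153)  len=2.5773
  (v13,v1,v14) [++-] → (0.885726, -0.673427, -0.0153)–(0.4249, -1.3077, -0.0153)  len=0.7840
  (v14,v1,v2) [-+-] → (0.885726, -0.673427, -0.0153)–(1.375, 0, -0.0153)  len=0.8324
  (v14,v2,v12) [--+] → (0.718658, -2.08504, -0.0153)–(0.690211, -2.1242, -0.0153)  len=0.0484
  (v12,v2,v0) [+-+] → (0.718658, -2.08504, -0.0153)–(2.2335, 0, -0.0153)  len=2.5772

Chained into 2 loop(s):
  loop 1: 10 segments, perimeter = 8.0820
  loop 2: 10 segments, perimeter = 13.1283
Total perimeter = 21.210

loops=2 perimeter=21.210


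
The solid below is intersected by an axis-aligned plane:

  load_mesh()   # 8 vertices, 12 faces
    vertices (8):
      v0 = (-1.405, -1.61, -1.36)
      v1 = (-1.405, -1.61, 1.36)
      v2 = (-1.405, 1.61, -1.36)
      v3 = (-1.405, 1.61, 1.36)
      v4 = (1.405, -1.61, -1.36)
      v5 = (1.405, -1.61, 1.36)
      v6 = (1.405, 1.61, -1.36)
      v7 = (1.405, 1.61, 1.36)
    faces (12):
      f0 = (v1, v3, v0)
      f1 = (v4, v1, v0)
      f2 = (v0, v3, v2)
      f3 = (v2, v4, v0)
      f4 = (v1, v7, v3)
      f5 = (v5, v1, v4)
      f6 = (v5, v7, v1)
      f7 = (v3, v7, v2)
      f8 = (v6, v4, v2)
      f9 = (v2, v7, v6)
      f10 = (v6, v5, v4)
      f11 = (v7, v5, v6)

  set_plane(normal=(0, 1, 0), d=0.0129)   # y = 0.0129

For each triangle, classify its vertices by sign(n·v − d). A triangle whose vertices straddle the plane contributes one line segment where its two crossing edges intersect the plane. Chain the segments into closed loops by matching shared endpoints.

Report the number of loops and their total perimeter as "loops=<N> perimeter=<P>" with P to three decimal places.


Straddling triangles (8 of 12):
  (v1,v3,v0) [-+-] → (-1.405, 0.0129, 1.36)–(-1.405, 0.0129, 0.0108969)  len=1.3491
  (v0,v3,v2) [-++] → (-1.405, 0.0129, 0.0108969)–(-1.405, 0.0129, -1.36)  len=1.3709
  (v2,v4,v0) [+--] → (-0.0112575, 0.0129, -1.36)–(-1.405, 0.0129, -1.36)  len=1.3937
  (v1,v7,v3) [-++] → (0.0112575, 0.0129, 1.36)–(-1.405, 0.0129, 1.36)  len=1.4163
  (v5,v7,v1) [-+-] → (1.405, 0.0129, 1.36)–(0.0112575, 0.0129, 1.36)  len=1.3937
  (v6,v4,v2) [+-+] → (1.405, 0.0129, -1.36)–(-0.0112575, 0.0129, -1.36)  len=1.4163
  (v6,v5,v4) [+--] → (1.405, 0.0129, -0.0108969)–(1.405, 0.0129, -1.36)  len=1.3491
  (v7,v5,v6) [+-+] → (1.405, 0.0129, 1.36)–(1.405, 0.0129, -0.0108969)  len=1.3709

Chained into 1 loop(s):
  loop 1: 8 segments, perimeter = 11.0600
Total perimeter = 11.060

loops=1 perimeter=11.060


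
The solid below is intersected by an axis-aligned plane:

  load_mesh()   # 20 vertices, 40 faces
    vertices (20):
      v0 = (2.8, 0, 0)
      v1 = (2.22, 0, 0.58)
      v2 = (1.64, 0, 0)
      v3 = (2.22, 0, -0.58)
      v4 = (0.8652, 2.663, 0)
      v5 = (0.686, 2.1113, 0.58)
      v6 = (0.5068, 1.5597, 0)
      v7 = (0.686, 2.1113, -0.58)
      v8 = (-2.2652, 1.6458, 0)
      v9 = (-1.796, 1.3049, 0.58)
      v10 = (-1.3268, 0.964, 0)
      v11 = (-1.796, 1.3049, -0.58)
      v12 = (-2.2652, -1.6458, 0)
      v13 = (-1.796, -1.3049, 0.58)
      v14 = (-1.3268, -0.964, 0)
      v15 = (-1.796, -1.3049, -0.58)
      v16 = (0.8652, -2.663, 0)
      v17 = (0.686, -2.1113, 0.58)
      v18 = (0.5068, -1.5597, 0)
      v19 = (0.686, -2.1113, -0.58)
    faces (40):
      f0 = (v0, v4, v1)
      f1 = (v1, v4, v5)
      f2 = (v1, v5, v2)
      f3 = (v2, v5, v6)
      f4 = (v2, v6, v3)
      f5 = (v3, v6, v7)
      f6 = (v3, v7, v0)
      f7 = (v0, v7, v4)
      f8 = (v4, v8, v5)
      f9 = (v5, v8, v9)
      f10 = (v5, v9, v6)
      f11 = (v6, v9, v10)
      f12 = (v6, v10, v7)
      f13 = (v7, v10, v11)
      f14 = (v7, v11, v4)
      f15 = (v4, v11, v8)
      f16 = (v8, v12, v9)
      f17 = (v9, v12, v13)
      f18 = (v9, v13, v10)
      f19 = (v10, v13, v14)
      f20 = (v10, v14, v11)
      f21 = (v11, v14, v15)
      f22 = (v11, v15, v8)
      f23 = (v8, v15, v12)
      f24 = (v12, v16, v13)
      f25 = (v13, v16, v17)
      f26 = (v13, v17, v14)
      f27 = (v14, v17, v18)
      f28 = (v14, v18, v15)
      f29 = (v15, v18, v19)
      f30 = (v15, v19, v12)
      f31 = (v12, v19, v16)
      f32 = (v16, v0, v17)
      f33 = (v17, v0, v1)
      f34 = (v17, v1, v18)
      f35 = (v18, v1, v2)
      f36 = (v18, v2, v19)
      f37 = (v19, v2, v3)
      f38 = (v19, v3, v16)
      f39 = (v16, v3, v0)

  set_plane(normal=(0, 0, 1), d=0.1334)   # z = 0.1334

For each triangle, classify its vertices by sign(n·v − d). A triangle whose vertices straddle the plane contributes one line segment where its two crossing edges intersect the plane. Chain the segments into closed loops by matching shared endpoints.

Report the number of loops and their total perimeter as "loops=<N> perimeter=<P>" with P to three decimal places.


loops=2 perimeter=26.098

Straddling triangles (20 of 40):
  (v0,v4,v1) [--+] → (1.1768, 2.05051, 0.1334)–(2.6666, 0, 0.1334)  len=2.5346
  (v1,v4,v5) [+-+] → (1.1768, 2.05051, 0.1334)–(0.823984, 2.53611, 0.1334)  len=0.6002
  (v1,v5,v2) [++-] → (1.42058, 0.485599, 0.1334)–(1.7734, 0, 0.1334)  len=0.6002
  (v2,v5,v6) [-+-] → (1.42058, 0.485599, 0.1334)–(0.548016, 1.68657, 0.1334)  len=1.4845
  (v4,v8,v5) [--+] → (-1.58642, 1.75286, 0.1334)–(0.823984, 2.53611, 0.1334)  len=2.5345
  (v5,v8,v9) [+-+] → (-1.58642, 1.75286, 0.1334)–(-2.15728, 1.56739, 0.1334)  len=0.6002
  (v5,v9,v6) [++-] → (-0.022844, 1.5011, 0.1334)–(0.548016, 1.68657, 0.1334)  len=0.6002
  (v6,v9,v10) [-+-] → (-0.022844, 1.5011, 0.1334)–(-1.43472, 1.04241, 0.1334)  len=1.4845
  (v8,v12,v9) [--+] → (-2.15728, -0.967139, 0.1334)–(-2.15728, 1.56739, 0.1334)  len=2.5345
  (v9,v12,v13) [+-+] → (-2.15728, -0.967139, 0.1334)–(-2.15728, -1.56739, 0.1334)  len=0.6003
  (v9,v13,v10) [++-] → (-1.43472, 0.442153, 0.1334)–(-1.43472, 1.04241, 0.1334)  len=0.6003
  (v10,v13,v14) [-+-] → (-1.43472, 0.442153, 0.1334)–(-1.43472, -1.04241, 0.1334)  len=1.4846
  (v12,v16,v13) [--+] → (0.253124, -2.35064, 0.1334)–(-2.15728, -1.56739, 0.1334)  len=2.5345
  (v13,v16,v17) [+-+] → (0.253124, -2.35064, 0.1334)–(0.823984, -2.53611, 0.1334)  len=0.6002
  (v13,v17,v14) [++-] → (-0.863856, -1.22788, 0.1334)–(-1.43472, -1.04241, 0.1334)  len=0.6002
  (v14,v17,v18) [-+-] → (-0.863856, -1.22788, 0.1334)–(0.548016, -1.68657, 0.1334)  len=1.4845
  (v16,v0,v17) [--+] → (2.31378, -0.485599, 0.1334)–(0.823984, -2.53611, 0.1334)  len=2.5346
  (v17,v0,v1) [+-+] → (2.31378, -0.485599, 0.1334)–(2.6666, 0, 0.1334)  len=0.6002
  (v17,v1,v18) [++-] → (0.900836, -1.20097, 0.1334)–(0.548016, -1.68657, 0.1334)  len=0.6002
  (v18,v1,v2) [-+-] → (0.900836, -1.20097, 0.1334)–(1.7734, 0, 0.1334)  len=1.4845

Chained into 2 loop(s):
  loop 1: 10 segments, perimeter = 15.6738
  loop 2: 10 segments, perimeter = 10.4238
Total perimeter = 26.098


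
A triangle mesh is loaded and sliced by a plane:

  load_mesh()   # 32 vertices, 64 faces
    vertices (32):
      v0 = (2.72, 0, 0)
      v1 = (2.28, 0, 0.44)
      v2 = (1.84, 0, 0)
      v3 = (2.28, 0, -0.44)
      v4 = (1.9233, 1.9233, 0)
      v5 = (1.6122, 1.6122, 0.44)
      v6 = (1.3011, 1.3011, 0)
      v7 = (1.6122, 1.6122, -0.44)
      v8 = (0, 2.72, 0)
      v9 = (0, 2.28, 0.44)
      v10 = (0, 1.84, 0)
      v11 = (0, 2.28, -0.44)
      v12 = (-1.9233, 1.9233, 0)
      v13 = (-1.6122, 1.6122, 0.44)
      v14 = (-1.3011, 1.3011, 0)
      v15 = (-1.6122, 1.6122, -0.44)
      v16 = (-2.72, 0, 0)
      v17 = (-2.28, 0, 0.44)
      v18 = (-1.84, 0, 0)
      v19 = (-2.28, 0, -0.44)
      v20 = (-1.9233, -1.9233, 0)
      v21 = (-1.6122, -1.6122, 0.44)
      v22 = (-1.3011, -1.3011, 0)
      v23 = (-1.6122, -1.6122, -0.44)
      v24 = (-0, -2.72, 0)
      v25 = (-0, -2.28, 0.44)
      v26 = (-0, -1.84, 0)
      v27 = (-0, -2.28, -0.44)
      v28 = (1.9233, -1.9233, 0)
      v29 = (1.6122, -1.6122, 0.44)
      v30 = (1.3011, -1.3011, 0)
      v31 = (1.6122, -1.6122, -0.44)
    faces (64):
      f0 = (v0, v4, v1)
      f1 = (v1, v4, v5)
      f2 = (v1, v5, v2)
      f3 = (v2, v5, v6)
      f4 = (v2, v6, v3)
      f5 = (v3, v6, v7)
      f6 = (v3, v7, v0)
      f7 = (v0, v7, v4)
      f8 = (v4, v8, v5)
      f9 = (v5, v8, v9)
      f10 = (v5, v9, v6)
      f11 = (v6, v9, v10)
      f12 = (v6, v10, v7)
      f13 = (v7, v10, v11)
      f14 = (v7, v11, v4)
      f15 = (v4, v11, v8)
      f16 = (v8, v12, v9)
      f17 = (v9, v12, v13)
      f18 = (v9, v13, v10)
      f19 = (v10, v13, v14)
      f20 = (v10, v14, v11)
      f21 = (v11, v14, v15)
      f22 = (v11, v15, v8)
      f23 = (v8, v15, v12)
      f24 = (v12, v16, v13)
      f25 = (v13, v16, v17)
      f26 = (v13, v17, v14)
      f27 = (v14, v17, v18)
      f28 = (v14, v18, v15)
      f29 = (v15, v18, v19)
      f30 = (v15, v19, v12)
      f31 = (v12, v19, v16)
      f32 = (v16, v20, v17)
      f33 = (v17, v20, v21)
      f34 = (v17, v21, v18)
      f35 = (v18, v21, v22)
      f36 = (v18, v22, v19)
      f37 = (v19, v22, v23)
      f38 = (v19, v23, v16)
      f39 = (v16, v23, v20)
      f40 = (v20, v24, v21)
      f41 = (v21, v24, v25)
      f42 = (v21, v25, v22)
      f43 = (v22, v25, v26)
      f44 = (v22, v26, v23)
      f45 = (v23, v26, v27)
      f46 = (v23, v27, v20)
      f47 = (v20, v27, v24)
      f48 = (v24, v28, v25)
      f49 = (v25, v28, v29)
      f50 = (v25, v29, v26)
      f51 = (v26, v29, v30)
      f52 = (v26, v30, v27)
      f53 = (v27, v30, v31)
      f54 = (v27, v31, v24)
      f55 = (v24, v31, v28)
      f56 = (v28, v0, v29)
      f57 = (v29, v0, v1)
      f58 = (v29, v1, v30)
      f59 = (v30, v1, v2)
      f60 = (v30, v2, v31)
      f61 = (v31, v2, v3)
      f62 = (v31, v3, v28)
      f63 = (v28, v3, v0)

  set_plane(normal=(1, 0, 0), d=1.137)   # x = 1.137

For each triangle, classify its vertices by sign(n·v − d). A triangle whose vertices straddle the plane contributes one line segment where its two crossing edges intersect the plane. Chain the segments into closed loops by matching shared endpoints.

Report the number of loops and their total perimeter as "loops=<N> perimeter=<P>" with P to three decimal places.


Straddling triangles (16 of 64):
  (v4,v8,v5) [+-+] → (1.137, 2.24901, 0)–(1.137, 1.93873, 0.310309)  len=0.4388
  (v5,v8,v9) [+--] → (1.137, 1.93873, 0.310309)–(1.137, 1.80904, 0.44)  len=0.1834
  (v5,v9,v6) [+-+] → (1.137, 1.80904, 0.44)–(1.137, 1.42456, 0.0554946)  len=0.5437
  (v6,v9,v10) [+--] → (1.137, 1.42456, 0.0554946)–(1.137, 1.36907, 0)  len=0.0785
  (v6,v10,v7) [+-+] → (1.137, 1.36907, 0)–(1.137, 1.67934, -0.310309)  len=0.4388
  (v7,v10,v11) [+--] → (1.137, 1.67934, -0.310309)–(1.137, 1.80904, -0.44)  len=0.1834
  (v7,v11,v4) [+-+] → (1.137, 1.80904, -0.44)–(1.137, 2.06913, -0.179885)  len=0.3678
  (v4,v11,v8) [+--] → (1.137, 2.06913, -0.179885)–(1.137, 2.24901, 0)  len=0.2544
  (v24,v28,v25) [-+-] → (1.137, -2.24901, 0)–(1.137, -2.06913, 0.179885)  len=0.2544
  (v25,v28,v29) [-++] → (1.137, -2.06913, 0.179885)–(1.137, -1.80904, 0.44)  len=0.3678
  (v25,v29,v26) [-+-] → (1.137, -1.80904, 0.44)–(1.137, -1.67934, 0.310309)  len=0.1834
  (v26,v29,v30) [-++] → (1.137, -1.67934, 0.310309)–(1.137, -1.36907, 0)  len=0.4388
  (v26,v30,v27) [-+-] → (1.137, -1.36907, 0)–(1.137, -1.42456, -0.0554946)  len=0.0785
  (v27,v30,v31) [-++] → (1.137, -1.42456, -0.0554946)–(1.137, -1.80904, -0.44)  len=0.5437
  (v27,v31,v24) [-+-] → (1.137, -1.80904, -0.44)–(1.137, -1.93873, -0.310309)  len=0.1834
  (v24,v31,v28) [-++] → (1.137, -1.93873, -0.310309)–(1.137, -2.24901, 0)  len=0.4388

Chained into 2 loop(s):
  loop 1: 8 segments, perimeter = 2.4889
  loop 2: 8 segments, perimeter = 2.4889
Total perimeter = 4.978

loops=2 perimeter=4.978


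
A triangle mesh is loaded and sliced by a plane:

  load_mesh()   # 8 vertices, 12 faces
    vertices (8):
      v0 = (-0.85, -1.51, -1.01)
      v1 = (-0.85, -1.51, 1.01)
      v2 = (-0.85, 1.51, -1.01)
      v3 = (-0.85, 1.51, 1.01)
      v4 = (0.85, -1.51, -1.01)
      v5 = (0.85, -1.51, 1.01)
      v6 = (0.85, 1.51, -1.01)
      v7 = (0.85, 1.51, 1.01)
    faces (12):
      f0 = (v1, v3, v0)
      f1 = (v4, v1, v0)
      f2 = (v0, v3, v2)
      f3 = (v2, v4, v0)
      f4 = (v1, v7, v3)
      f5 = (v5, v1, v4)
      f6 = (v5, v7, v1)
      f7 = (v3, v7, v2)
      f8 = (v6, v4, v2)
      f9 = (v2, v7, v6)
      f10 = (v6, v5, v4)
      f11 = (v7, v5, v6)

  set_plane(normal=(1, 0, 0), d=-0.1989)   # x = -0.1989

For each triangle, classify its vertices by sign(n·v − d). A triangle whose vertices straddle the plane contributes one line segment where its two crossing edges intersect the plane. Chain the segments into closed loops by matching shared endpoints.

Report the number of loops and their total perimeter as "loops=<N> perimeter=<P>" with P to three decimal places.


Straddling triangles (8 of 12):
  (v4,v1,v0) [+--] → (-0.1989, -1.51, 0.23634)–(-0.1989, -1.51, -1.01)  len=1.2463
  (v2,v4,v0) [-+-] → (-0.1989, 0.35334, -1.01)–(-0.1989, -1.51, -1.01)  len=1.8633
  (v1,v7,v3) [-+-] → (-0.1989, -0.35334, 1.01)–(-0.1989, 1.51, 1.01)  len=1.8633
  (v5,v1,v4) [+-+] → (-0.1989, -1.51, 1.01)–(-0.1989, -1.51, 0.23634)  len=0.7737
  (v5,v7,v1) [++-] → (-0.1989, -0.35334, 1.01)–(-0.1989, -1.51, 1.01)  len=1.1567
  (v3,v7,v2) [-+-] → (-0.1989, 1.51, 1.01)–(-0.1989, 1.51, -0.23634)  len=1.2463
  (v6,v4,v2) [++-] → (-0.1989, 0.35334, -1.01)–(-0.1989, 1.51, -1.01)  len=1.1567
  (v2,v7,v6) [-++] → (-0.1989, 1.51, -0.23634)–(-0.1989, 1.51, -1.01)  len=0.7737

Chained into 1 loop(s):
  loop 1: 8 segments, perimeter = 10.0800
Total perimeter = 10.080

loops=1 perimeter=10.080


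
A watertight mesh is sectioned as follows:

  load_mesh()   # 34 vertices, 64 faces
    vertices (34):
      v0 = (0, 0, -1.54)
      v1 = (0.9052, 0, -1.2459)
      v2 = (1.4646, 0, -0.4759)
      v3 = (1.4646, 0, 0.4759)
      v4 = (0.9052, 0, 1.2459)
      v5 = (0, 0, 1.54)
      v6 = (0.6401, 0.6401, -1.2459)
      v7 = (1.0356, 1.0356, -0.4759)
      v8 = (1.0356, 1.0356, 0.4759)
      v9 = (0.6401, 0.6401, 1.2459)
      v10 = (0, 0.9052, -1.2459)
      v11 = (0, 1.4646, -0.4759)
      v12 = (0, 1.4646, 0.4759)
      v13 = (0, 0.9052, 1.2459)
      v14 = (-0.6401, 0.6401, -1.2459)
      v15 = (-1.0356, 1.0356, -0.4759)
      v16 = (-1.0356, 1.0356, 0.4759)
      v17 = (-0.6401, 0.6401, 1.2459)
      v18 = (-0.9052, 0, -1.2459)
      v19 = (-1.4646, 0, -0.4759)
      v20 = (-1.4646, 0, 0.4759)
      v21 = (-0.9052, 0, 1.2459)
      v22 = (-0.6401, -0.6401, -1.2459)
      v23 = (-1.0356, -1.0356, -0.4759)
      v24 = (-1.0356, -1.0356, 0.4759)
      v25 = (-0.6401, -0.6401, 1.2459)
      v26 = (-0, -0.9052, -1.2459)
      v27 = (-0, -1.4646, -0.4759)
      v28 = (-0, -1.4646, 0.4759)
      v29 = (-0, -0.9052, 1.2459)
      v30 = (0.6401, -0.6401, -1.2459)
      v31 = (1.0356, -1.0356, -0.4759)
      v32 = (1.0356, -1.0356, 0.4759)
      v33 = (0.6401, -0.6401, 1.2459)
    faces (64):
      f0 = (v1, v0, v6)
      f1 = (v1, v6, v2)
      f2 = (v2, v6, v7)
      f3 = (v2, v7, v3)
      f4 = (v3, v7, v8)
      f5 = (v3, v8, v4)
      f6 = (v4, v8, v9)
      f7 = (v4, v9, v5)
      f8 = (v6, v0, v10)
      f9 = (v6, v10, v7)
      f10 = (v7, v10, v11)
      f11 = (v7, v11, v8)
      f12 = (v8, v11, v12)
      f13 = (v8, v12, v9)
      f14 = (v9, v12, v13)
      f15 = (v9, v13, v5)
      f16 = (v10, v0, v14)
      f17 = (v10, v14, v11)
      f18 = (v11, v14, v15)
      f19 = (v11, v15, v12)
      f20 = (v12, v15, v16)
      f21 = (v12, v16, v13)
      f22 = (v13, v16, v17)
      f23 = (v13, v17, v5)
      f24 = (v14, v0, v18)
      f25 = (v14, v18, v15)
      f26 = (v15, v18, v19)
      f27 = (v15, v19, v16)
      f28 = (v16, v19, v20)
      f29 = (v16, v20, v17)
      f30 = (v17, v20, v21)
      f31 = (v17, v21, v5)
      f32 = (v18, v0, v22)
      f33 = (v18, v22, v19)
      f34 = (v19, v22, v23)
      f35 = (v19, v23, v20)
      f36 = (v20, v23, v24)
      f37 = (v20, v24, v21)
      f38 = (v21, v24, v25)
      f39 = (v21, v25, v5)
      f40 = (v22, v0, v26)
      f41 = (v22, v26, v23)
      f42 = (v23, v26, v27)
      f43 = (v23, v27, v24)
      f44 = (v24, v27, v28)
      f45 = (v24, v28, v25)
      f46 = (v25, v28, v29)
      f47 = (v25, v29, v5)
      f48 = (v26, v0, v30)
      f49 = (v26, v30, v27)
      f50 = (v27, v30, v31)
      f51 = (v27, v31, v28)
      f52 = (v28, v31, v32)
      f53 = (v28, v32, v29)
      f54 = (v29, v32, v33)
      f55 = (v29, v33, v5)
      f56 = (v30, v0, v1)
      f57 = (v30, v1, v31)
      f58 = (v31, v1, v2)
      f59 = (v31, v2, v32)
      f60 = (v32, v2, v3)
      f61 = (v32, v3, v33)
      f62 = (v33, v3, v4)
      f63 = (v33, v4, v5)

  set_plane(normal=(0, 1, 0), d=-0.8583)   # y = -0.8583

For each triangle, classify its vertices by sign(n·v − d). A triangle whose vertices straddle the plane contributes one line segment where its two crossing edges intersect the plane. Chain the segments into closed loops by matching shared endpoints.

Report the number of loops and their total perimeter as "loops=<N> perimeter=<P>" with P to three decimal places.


loops=1 perimeter=7.498

Straddling triangles (20 of 64):
  (v19,v22,v23) [++-] → (-0.8583, -0.8583, -0.821086)–(-1.10905, -0.8583, -0.4759)  len=0.4266
  (v19,v23,v20) [+-+] → (-1.10905, -0.8583, -0.4759)–(-1.10905, -0.8583, -0.312947)  len=0.1630
  (v20,v23,v24) [+--] → (-1.10905, -0.8583, -0.312947)–(-1.10905, -0.8583, 0.4759)  len=0.7888
  (v20,v24,v21) [+-+] → (-1.10905, -0.8583, 0.4759)–(-1.01327, -0.8583, 0.607728)  len=0.1629
  (v21,v24,v25) [+-+] → (-1.01327, -0.8583, 0.607728)–(-0.8583, -0.8583, 0.821086)  len=0.2637
  (v22,v0,v26) [++-] → (0, -0.8583, -1.26114)–(-0.113243, -0.8583, -1.2459)  len=0.1143
  (v22,v26,v23) [+--] → (-0.113243, -0.8583, -1.2459)–(-0.8583, -0.8583, -0.821086)  len=0.8577
  (v24,v28,v25) [--+] → (-0.470701, -0.8583, 1.04212)–(-0.8583, -0.8583, 0.821086)  len=0.4462
  (v25,v28,v29) [+--] → (-0.470701, -0.8583, 1.04212)–(-0.113243, -0.8583, 1.2459)  len=0.4115
  (v25,v29,v5) [+-+] → (-0.113243, -0.8583, 1.2459)–(0, -0.8583, 1.26114)  len=0.1143
  (v26,v0,v30) [-++] → (0, -0.8583, -1.26114)–(0.113243, -0.8583, -1.2459)  len=0.1143
  (v26,v30,v27) [-+-] → (0.113243, -0.8583, -1.2459)–(0.470701, -0.8583, -1.04212)  len=0.4115
  (v27,v30,v31) [-+-] → (0.470701, -0.8583, -1.04212)–(0.8583, -0.8583, -0.821086)  len=0.4462
  (v29,v32,v33) [--+] → (0.8583, -0.8583, 0.821086)–(0.113243, -0.8583, 1.2459)  len=0.8577
  (v29,v33,v5) [-++] → (0.113243, -0.8583, 1.2459)–(0, -0.8583, 1.26114)  len=0.1143
  (v30,v1,v31) [++-] → (1.01327, -0.8583, -0.607728)–(0.8583, -0.8583, -0.821086)  len=0.2637
  (v31,v1,v2) [-++] → (1.01327, -0.8583, -0.607728)–(1.10905, -0.8583, -0.4759)  len=0.1629
  (v31,v2,v32) [-+-] → (1.10905, -0.8583, -0.4759)–(1.10905, -0.8583, 0.312947)  len=0.7888
  (v32,v2,v3) [-++] → (1.10905, -0.8583, 0.312947)–(1.10905, -0.8583, 0.4759)  len=0.1630
  (v32,v3,v33) [-++] → (1.10905, -0.8583, 0.4759)–(0.8583, -0.8583, 0.821086)  len=0.4266

Chained into 1 loop(s):
  loop 1: 20 segments, perimeter = 7.4979
Total perimeter = 7.498


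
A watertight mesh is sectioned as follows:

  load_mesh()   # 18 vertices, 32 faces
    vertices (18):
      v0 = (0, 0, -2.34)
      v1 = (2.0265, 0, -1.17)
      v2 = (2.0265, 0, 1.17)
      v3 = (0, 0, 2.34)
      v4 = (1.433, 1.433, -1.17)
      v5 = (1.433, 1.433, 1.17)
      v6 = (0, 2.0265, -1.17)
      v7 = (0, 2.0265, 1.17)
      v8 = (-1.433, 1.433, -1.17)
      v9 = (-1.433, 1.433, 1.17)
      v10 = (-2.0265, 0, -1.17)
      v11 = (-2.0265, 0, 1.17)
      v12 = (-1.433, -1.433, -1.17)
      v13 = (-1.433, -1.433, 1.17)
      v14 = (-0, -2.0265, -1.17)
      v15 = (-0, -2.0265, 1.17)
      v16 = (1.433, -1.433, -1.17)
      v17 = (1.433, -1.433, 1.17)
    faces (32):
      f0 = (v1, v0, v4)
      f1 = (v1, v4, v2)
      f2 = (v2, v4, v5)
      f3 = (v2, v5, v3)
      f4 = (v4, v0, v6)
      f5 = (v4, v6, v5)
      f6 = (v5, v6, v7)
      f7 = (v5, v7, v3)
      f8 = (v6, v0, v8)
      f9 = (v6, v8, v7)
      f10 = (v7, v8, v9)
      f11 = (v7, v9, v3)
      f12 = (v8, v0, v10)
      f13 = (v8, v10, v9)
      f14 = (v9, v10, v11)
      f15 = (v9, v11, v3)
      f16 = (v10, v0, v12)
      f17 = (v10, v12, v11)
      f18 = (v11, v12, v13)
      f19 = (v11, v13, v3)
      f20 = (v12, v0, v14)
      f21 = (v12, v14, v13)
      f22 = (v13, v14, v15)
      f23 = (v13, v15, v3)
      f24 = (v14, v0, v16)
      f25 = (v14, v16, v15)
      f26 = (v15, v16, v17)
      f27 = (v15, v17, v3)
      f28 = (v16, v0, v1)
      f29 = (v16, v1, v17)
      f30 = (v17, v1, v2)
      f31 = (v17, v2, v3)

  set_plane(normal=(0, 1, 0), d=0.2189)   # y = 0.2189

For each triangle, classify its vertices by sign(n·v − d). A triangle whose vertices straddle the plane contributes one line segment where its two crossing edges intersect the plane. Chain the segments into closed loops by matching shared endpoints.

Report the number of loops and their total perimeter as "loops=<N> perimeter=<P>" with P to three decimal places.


Straddling triangles (12 of 32):
  (v1,v0,v4) [--+] → (0.2189, 0.2189, -2.16127)–(1.93584, 0.2189, -1.17)  len=1.9826
  (v1,v4,v2) [-+-] → (1.93584, 0.2189, -1.17)–(1.93584, 0.2189, 0.81255)  len=1.9825
  (v2,v4,v5) [-++] → (1.93584, 0.2189, 0.81255)–(1.93584, 0.2189, 1.17)  len=0.3575
  (v2,v5,v3) [-+-] → (1.93584, 0.2189, 1.17)–(0.2189, 0.2189, 2.16127)  len=1.9826
  (v4,v0,v6) [+-+] → (0.2189, 0.2189, -2.16127)–(0, 0.2189, -2.21362)  len=0.2251
  (v5,v7,v3) [++-] → (0, 0.2189, 2.21362)–(0.2189, 0.2189, 2.16127)  len=0.2251
  (v6,v0,v8) [+-+] → (0, 0.2189, -2.21362)–(-0.2189, 0.2189, -2.16127)  len=0.2251
  (v7,v9,v3) [++-] → (-0.2189, 0.2189, 2.16127)–(0, 0.2189, 2.21362)  len=0.2251
  (v8,v0,v10) [+--] → (-0.2189, 0.2189, -2.16127)–(-1.93584, 0.2189, -1.17)  len=1.9826
  (v8,v10,v9) [+-+] → (-1.93584, 0.2189, -1.17)–(-1.93584, 0.2189, -0.81255)  len=0.3575
  (v9,v10,v11) [+--] → (-1.93584, 0.2189, -0.81255)–(-1.93584, 0.2189, 1.17)  len=1.9825
  (v9,v11,v3) [+--] → (-1.93584, 0.2189, 1.17)–(-0.2189, 0.2189, 2.16127)  len=1.9826

Chained into 1 loop(s):
  loop 1: 12 segments, perimeter = 13.5105
Total perimeter = 13.510

loops=1 perimeter=13.510
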